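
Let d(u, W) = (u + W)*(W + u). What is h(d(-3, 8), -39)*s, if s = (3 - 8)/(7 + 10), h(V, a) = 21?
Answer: -105/17 ≈ -6.1765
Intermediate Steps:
d(u, W) = (W + u)² (d(u, W) = (W + u)*(W + u) = (W + u)²)
s = -5/17 ≈ -0.29412
h(d(-3, 8), -39)*s = 21*(-5/17) = -105/17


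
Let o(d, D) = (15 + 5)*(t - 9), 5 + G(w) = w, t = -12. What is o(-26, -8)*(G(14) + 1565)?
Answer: -661080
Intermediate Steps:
G(w) = -5 + w
o(d, D) = -420 (o(d, D) = (15 + 5)*(-12 - 9) = 20*(-21) = -420)
o(-26, -8)*(G(14) + 1565) = -420*((-5 + 14) + 1565) = -420*(9 + 1565) = -420*1574 = -661080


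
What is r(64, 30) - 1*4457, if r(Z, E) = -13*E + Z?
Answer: -4783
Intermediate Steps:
r(Z, E) = Z - 13*E
r(64, 30) - 1*4457 = (64 - 13*30) - 1*4457 = (64 - 390) - 4457 = -326 - 4457 = -4783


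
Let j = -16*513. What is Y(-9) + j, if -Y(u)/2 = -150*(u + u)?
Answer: -13608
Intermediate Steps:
j = -8208
Y(u) = 600*u (Y(u) = -(-300)*(u + u) = -(-300)*2*u = -(-600)*u = 600*u)
Y(-9) + j = 600*(-9) - 8208 = -5400 - 8208 = -13608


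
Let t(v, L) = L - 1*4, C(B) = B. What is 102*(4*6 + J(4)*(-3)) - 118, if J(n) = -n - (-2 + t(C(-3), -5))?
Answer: 188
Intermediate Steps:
t(v, L) = -4 + L (t(v, L) = L - 4 = -4 + L)
J(n) = 11 - n (J(n) = -n - (-2 + (-4 - 5)) = -n - (-2 - 9) = -n - 1*(-11) = -n + 11 = 11 - n)
102*(4*6 + J(4)*(-3)) - 118 = 102*(4*6 + (11 - 1*4)*(-3)) - 118 = 102*(24 + (11 - 4)*(-3)) - 118 = 102*(24 + 7*(-3)) - 118 = 102*(24 - 21) - 118 = 102*3 - 118 = 306 - 118 = 188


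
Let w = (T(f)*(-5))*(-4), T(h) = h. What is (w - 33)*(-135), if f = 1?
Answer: 1755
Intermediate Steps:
w = 20 (w = (1*(-5))*(-4) = -5*(-4) = 20)
(w - 33)*(-135) = (20 - 33)*(-135) = -13*(-135) = 1755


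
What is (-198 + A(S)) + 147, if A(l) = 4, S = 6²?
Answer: -47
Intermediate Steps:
S = 36
(-198 + A(S)) + 147 = (-198 + 4) + 147 = -194 + 147 = -47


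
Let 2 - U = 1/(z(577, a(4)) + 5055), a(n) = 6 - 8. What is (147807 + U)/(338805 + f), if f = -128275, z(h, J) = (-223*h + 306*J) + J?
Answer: 18362312071/26154141900 ≈ 0.70208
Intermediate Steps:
a(n) = -2
z(h, J) = -223*h + 307*J
U = 248461/124230 (U = 2 - 1/((-223*577 + 307*(-2)) + 5055) = 2 - 1/((-128671 - 614) + 5055) = 2 - 1/(-129285 + 5055) = 2 - 1/(-124230) = 2 - 1*(-1/124230) = 2 + 1/124230 = 248461/124230 ≈ 2.0000)
(147807 + U)/(338805 + f) = (147807 + 248461/124230)/(338805 - 128275) = (18362312071/124230)/210530 = (18362312071/124230)*(1/210530) = 18362312071/26154141900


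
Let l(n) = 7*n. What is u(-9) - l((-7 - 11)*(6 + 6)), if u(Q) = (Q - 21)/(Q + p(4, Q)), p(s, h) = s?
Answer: 1518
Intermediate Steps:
u(Q) = (-21 + Q)/(4 + Q) (u(Q) = (Q - 21)/(Q + 4) = (-21 + Q)/(4 + Q))
u(-9) - l((-7 - 11)*(6 + 6)) = (-21 - 9)/(4 - 9) - 7*(-7 - 11)*(6 + 6) = -30/(-5) - 7*(-18*12) = -⅕*(-30) - 7*(-216) = 6 - 1*(-1512) = 6 + 1512 = 1518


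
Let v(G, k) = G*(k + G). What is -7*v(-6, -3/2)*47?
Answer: -14805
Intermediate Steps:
v(G, k) = G*(G + k)
-7*v(-6, -3/2)*47 = -(-42)*(-6 - 3/2)*47 = -(-42)*(-15)/2*47 = -7*45*47 = -315*47 = -14805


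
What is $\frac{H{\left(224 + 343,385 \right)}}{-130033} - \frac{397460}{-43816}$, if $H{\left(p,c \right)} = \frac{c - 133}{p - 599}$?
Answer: $\frac{51683261231}{5697525928} \approx 9.0712$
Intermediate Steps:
$H{\left(p,c \right)} = \frac{-133 + c}{-599 + p}$
$\frac{H{\left(224 + 343,385 \right)}}{-130033} - \frac{397460}{-43816} = \frac{\frac{1}{-599 + \left(224 + 343\right)} \left(-133 + 385\right)}{-130033} - \frac{397460}{-43816} = \frac{1}{-599 + 567} \cdot 252 \left(- \frac{1}{130033}\right) - - \frac{99365}{10954} = \frac{1}{-32} \cdot 252 \left(- \frac{1}{130033}\right) + \frac{99365}{10954} = \left(- \frac{1}{32}\right) 252 \left(- \frac{1}{130033}\right) + \frac{99365}{10954} = \left(- \frac{63}{8}\right) \left(- \frac{1}{130033}\right) + \frac{99365}{10954} = \frac{63}{1040264} + \frac{99365}{10954} = \frac{51683261231}{5697525928}$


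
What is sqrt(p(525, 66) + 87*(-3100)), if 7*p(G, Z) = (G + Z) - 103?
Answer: 2*I*sqrt(3302971)/7 ≈ 519.26*I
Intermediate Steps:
p(G, Z) = -103/7 + G/7 + Z/7 (p(G, Z) = ((G + Z) - 103)/7 = (-103 + G + Z)/7 = -103/7 + G/7 + Z/7)
sqrt(p(525, 66) + 87*(-3100)) = sqrt((-103/7 + (1/7)*525 + (1/7)*66) + 87*(-3100)) = sqrt((-103/7 + 75 + 66/7) - 269700) = sqrt(488/7 - 269700) = sqrt(-1887412/7) = 2*I*sqrt(3302971)/7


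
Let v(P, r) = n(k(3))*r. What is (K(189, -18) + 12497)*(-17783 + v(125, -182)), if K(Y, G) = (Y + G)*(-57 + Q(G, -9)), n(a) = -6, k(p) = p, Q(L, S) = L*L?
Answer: -970648414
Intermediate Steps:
Q(L, S) = L²
v(P, r) = -6*r
K(Y, G) = (-57 + G²)*(G + Y) (K(Y, G) = (Y + G)*(-57 + G²) = (G + Y)*(-57 + G²) = (-57 + G²)*(G + Y))
(K(189, -18) + 12497)*(-17783 + v(125, -182)) = (((-18)³ - 57*(-18) - 57*189 + 189*(-18)²) + 12497)*(-17783 - 6*(-182)) = ((-5832 + 1026 - 10773 + 189*324) + 12497)*(-17783 + 1092) = ((-5832 + 1026 - 10773 + 61236) + 12497)*(-16691) = (45657 + 12497)*(-16691) = 58154*(-16691) = -970648414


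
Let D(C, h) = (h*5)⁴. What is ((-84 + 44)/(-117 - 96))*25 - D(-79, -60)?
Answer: -1725299999000/213 ≈ -8.1000e+9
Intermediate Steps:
D(C, h) = 625*h⁴ (D(C, h) = (5*h)⁴ = 625*h⁴)
((-84 + 44)/(-117 - 96))*25 - D(-79, -60) = ((-84 + 44)/(-117 - 96))*25 - 625*(-60)⁴ = -40/(-213)*25 - 625*12960000 = -40*(-1/213)*25 - 1*8100000000 = (40/213)*25 - 8100000000 = 1000/213 - 8100000000 = -1725299999000/213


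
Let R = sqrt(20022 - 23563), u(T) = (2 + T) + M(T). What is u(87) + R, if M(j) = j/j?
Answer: 90 + I*sqrt(3541) ≈ 90.0 + 59.506*I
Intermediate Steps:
M(j) = 1
u(T) = 3 + T (u(T) = (2 + T) + 1 = 3 + T)
R = I*sqrt(3541) (R = sqrt(-3541) = I*sqrt(3541) ≈ 59.506*I)
u(87) + R = (3 + 87) + I*sqrt(3541) = 90 + I*sqrt(3541)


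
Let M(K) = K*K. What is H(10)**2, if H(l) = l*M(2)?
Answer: 1600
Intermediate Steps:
M(K) = K**2
H(l) = 4*l (H(l) = l*2**2 = l*4 = 4*l)
H(10)**2 = (4*10)**2 = 40**2 = 1600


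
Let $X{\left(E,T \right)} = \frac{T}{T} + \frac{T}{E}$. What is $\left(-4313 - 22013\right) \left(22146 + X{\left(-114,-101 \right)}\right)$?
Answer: $- \frac{33234719017}{57} \approx -5.8307 \cdot 10^{8}$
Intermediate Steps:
$X{\left(E,T \right)} = 1 + \frac{T}{E}$
$\left(-4313 - 22013\right) \left(22146 + X{\left(-114,-101 \right)}\right) = \left(-4313 - 22013\right) \left(22146 + \frac{-114 - 101}{-114}\right) = - 26326 \left(22146 - - \frac{215}{114}\right) = - 26326 \left(22146 + \frac{215}{114}\right) = \left(-26326\right) \frac{2524859}{114} = - \frac{33234719017}{57}$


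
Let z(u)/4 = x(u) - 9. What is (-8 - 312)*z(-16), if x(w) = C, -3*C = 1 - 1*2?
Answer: 33280/3 ≈ 11093.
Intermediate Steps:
C = 1/3 (C = -(1 - 1*2)/3 = -(1 - 2)/3 = -1/3*(-1) = 1/3 ≈ 0.33333)
x(w) = 1/3
z(u) = -104/3 (z(u) = 4*(1/3 - 9) = 4*(-26/3) = -104/3)
(-8 - 312)*z(-16) = (-8 - 312)*(-104/3) = -320*(-104/3) = 33280/3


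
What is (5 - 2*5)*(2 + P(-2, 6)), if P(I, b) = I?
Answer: 0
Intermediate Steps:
(5 - 2*5)*(2 + P(-2, 6)) = (5 - 2*5)*(2 - 2) = (5 - 10)*0 = -5*0 = 0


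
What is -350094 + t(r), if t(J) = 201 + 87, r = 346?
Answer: -349806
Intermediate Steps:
t(J) = 288
-350094 + t(r) = -350094 + 288 = -349806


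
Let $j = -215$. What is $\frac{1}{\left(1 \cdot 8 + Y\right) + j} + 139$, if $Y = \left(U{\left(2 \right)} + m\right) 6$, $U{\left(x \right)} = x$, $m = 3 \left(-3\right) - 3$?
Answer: $\frac{37112}{267} \approx 139.0$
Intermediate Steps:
$m = -12$ ($m = -9 - 3 = -12$)
$Y = -60$ ($Y = \left(2 - 12\right) 6 = \left(-10\right) 6 = -60$)
$\frac{1}{\left(1 \cdot 8 + Y\right) + j} + 139 = \frac{1}{\left(1 \cdot 8 - 60\right) - 215} + 139 = \frac{1}{\left(8 - 60\right) - 215} + 139 = \frac{1}{-52 - 215} + 139 = \frac{1}{-267} + 139 = - \frac{1}{267} + 139 = \frac{37112}{267}$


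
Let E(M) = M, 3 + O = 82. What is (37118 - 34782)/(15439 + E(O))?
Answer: 1168/7759 ≈ 0.15053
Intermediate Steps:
O = 79 (O = -3 + 82 = 79)
(37118 - 34782)/(15439 + E(O)) = (37118 - 34782)/(15439 + 79) = 2336/15518 = 2336*(1/15518) = 1168/7759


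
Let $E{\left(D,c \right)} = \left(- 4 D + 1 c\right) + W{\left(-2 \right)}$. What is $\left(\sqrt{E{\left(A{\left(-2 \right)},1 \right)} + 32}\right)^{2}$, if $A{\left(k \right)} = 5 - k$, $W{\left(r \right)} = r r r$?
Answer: $-3$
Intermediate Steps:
$W{\left(r \right)} = r^{3}$ ($W{\left(r \right)} = r^{2} r = r^{3}$)
$E{\left(D,c \right)} = -8 + c - 4 D$ ($E{\left(D,c \right)} = \left(- 4 D + 1 c\right) + \left(-2\right)^{3} = \left(- 4 D + c\right) - 8 = \left(c - 4 D\right) - 8 = -8 + c - 4 D$)
$\left(\sqrt{E{\left(A{\left(-2 \right)},1 \right)} + 32}\right)^{2} = \left(\sqrt{\left(-8 + 1 - 4 \left(5 - -2\right)\right) + 32}\right)^{2} = \left(\sqrt{\left(-8 + 1 - 4 \left(5 + 2\right)\right) + 32}\right)^{2} = \left(\sqrt{\left(-8 + 1 - 28\right) + 32}\right)^{2} = \left(\sqrt{-35 + 32}\right)^{2} = \left(\sqrt{-3}\right)^{2} = \left(i \sqrt{3}\right)^{2} = -3$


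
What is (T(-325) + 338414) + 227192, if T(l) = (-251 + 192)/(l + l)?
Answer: 367643959/650 ≈ 5.6561e+5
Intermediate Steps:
T(l) = -59/(2*l) (T(l) = -59*1/(2*l) = -59/(2*l))
(T(-325) + 338414) + 227192 = (-59/2/(-325) + 338414) + 227192 = (-59/2*(-1/325) + 338414) + 227192 = (59/650 + 338414) + 227192 = 219969159/650 + 227192 = 367643959/650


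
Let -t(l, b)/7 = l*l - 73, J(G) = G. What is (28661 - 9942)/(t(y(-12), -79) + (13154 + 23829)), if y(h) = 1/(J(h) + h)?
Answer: 10782144/21596537 ≈ 0.49925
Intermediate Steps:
y(h) = 1/(2*h) (y(h) = 1/(h + h) = 1/(2*h))
t(l, b) = 511 - 7*l² (t(l, b) = -7*(l*l - 73) = -7*(l² - 73) = -7*(-73 + l²) = 511 - 7*l²)
(28661 - 9942)/(t(y(-12), -79) + (13154 + 23829)) = (28661 - 9942)/((511 - 7*((½)/(-12))²) + (13154 + 23829)) = 18719/((511 - 7*((½)*(-1/12))²) + 36983) = 18719/((511 - 7*(-1/24)²) + 36983) = 18719/((511 - 7*1/576) + 36983) = 18719/((511 - 7/576) + 36983) = 18719/(294329/576 + 36983) = 18719/(21596537/576) = 18719*(576/21596537) = 10782144/21596537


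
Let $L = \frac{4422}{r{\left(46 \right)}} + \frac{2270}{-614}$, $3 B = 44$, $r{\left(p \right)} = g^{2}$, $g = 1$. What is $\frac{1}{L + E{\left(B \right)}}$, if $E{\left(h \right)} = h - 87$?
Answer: $\frac{921}{4002638} \approx 0.0002301$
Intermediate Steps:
$r{\left(p \right)} = 1$ ($r{\left(p \right)} = 1^{2} = 1$)
$B = \frac{44}{3}$ ($B = \frac{1}{3} \cdot 44 = \frac{44}{3} \approx 14.667$)
$E{\left(h \right)} = -87 + h$
$L = \frac{1356419}{307}$ ($L = \frac{4422}{1} + \frac{2270}{-614} = 4422 \cdot 1 + 2270 \left(- \frac{1}{614}\right) = 4422 - \frac{1135}{307} = \frac{1356419}{307} \approx 4418.3$)
$\frac{1}{L + E{\left(B \right)}} = \frac{1}{\frac{1356419}{307} + \left(-87 + \frac{44}{3}\right)} = \frac{1}{\frac{1356419}{307} - \frac{217}{3}} = \frac{1}{\frac{4002638}{921}} = \frac{921}{4002638}$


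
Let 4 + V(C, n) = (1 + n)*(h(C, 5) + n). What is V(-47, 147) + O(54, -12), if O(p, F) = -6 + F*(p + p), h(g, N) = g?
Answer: 13494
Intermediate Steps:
O(p, F) = -6 + 2*F*p (O(p, F) = -6 + F*(2*p) = -6 + 2*F*p)
V(C, n) = -4 + (1 + n)*(C + n)
V(-47, 147) + O(54, -12) = (-4 - 47 + 147 + 147² - 47*147) + (-6 + 2*(-12)*54) = (-4 - 47 + 147 + 21609 - 6909) + (-6 - 1296) = 14796 - 1302 = 13494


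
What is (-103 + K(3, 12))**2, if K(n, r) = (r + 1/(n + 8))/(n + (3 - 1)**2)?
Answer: 1240996/121 ≈ 10256.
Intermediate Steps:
K(n, r) = (r + 1/(8 + n))/(4 + n) (K(n, r) = (r + 1/(8 + n))/(n + 2**2) = (r + 1/(8 + n))/(n + 4) = (r + 1/(8 + n))/(4 + n))
(-103 + K(3, 12))**2 = (-103 + (1 + 8*12 + 3*12)/(32 + 3**2 + 12*3))**2 = (-103 + (1 + 96 + 36)/(32 + 9 + 36))**2 = (-103 + 133/77)**2 = (-103 + (1/77)*133)**2 = (-103 + 19/11)**2 = (-1114/11)**2 = 1240996/121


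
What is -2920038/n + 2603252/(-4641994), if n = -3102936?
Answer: 456422877325/1200317524532 ≈ 0.38025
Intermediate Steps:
-2920038/n + 2603252/(-4641994) = -2920038/(-3102936) + 2603252/(-4641994) = -2920038*(-1/3102936) + 2603252*(-1/4641994) = 486673/517156 - 1301626/2320997 = 456422877325/1200317524532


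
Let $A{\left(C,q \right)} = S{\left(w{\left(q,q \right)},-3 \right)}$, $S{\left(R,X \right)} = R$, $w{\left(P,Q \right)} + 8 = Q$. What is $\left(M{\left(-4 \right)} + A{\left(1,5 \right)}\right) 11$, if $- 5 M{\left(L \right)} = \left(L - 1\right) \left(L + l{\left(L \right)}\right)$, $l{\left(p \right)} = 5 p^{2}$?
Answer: $803$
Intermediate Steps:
$w{\left(P,Q \right)} = -8 + Q$
$A{\left(C,q \right)} = -8 + q$
$M{\left(L \right)} = - \frac{\left(-1 + L\right) \left(L + 5 L^{2}\right)}{5}$ ($M{\left(L \right)} = - \frac{\left(L - 1\right) \left(L + 5 L^{2}\right)}{5} = - \frac{\left(-1 + L\right) \left(L + 5 L^{2}\right)}{5}$)
$\left(M{\left(-4 \right)} + A{\left(1,5 \right)}\right) 11 = \left(\frac{1}{5} \left(-4\right) \left(1 - 5 \left(-4\right)^{2} + 4 \left(-4\right)\right) + \left(-8 + 5\right)\right) 11 = \left(\frac{1}{5} \left(-4\right) \left(1 - 80 - 16\right) - 3\right) 11 = \left(\frac{1}{5} \left(-4\right) \left(-95\right) - 3\right) 11 = \left(76 - 3\right) 11 = 73 \cdot 11 = 803$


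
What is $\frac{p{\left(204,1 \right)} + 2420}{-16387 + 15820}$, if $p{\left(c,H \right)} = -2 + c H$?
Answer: $- \frac{874}{189} \approx -4.6243$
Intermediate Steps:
$p{\left(c,H \right)} = -2 + H c$
$\frac{p{\left(204,1 \right)} + 2420}{-16387 + 15820} = \frac{\left(-2 + 1 \cdot 204\right) + 2420}{-16387 + 15820} = \frac{\left(-2 + 204\right) + 2420}{-567} = \left(202 + 2420\right) \left(- \frac{1}{567}\right) = 2622 \left(- \frac{1}{567}\right) = - \frac{874}{189}$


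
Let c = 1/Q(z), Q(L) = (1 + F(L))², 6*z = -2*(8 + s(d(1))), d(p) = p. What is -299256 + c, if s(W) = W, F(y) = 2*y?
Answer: -7481399/25 ≈ -2.9926e+5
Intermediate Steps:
z = -3 (z = (-2*(8 + 1))/6 = (-2*9)/6 = (⅙)*(-18) = -3)
Q(L) = (1 + 2*L)²
c = 1/25 (c = 1/((1 + 2*(-3))²) = 1/((1 - 6)²) = 1/((-5)²) = 1/25 ≈ 0.040000)
-299256 + c = -299256 + 1/25 = -7481399/25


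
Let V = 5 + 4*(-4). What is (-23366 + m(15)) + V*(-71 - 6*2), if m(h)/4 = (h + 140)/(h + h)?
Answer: -67297/3 ≈ -22432.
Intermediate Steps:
V = -11 (V = 5 - 16 = -11)
m(h) = 2*(140 + h)/h (m(h) = 4*((h + 140)/(h + h)) = 4*((140 + h)/((2*h))) = 4*((140 + h)*(1/(2*h))) = 4*((140 + h)/(2*h)) = 2*(140 + h)/h)
(-23366 + m(15)) + V*(-71 - 6*2) = (-23366 + (2 + 280/15)) - 11*(-71 - 6*2) = (-23366 + (2 + 280*(1/15))) - 11*(-71 - 12) = (-23366 + (2 + 56/3)) - 11*(-83) = (-23366 + 62/3) + 913 = -70036/3 + 913 = -67297/3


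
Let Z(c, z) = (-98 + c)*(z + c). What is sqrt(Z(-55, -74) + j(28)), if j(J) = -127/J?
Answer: sqrt(3867563)/14 ≈ 140.47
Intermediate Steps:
Z(c, z) = (-98 + c)*(c + z)
sqrt(Z(-55, -74) + j(28)) = sqrt(((-55)**2 - 98*(-55) - 98*(-74) - 55*(-74)) - 127/28) = sqrt((3025 + 5390 + 7252 + 4070) - 127*1/28) = sqrt(19737 - 127/28) = sqrt(552509/28) = sqrt(3867563)/14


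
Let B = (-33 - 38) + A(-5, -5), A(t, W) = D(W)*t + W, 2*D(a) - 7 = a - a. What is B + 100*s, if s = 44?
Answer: 8613/2 ≈ 4306.5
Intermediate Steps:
D(a) = 7/2 (D(a) = 7/2 + (a - a)/2 = 7/2 + (1/2)*0 = 7/2 + 0 = 7/2)
A(t, W) = W + 7*t/2 (A(t, W) = 7*t/2 + W = W + 7*t/2)
B = -187/2 (B = (-33 - 38) + (-5 + (7/2)*(-5)) = -71 + (-5 - 35/2) = -71 - 45/2 = -187/2 ≈ -93.500)
B + 100*s = -187/2 + 100*44 = -187/2 + 4400 = 8613/2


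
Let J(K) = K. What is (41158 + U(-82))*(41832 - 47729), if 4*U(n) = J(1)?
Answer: -970840801/4 ≈ -2.4271e+8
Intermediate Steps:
U(n) = ¼ (U(n) = (¼)*1 = ¼)
(41158 + U(-82))*(41832 - 47729) = (41158 + ¼)*(41832 - 47729) = (164633/4)*(-5897) = -970840801/4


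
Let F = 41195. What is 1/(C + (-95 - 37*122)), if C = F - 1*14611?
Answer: 1/21975 ≈ 4.5506e-5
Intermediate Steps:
C = 26584 (C = 41195 - 1*14611 = 41195 - 14611 = 26584)
1/(C + (-95 - 37*122)) = 1/(26584 + (-95 - 37*122)) = 1/(26584 + (-95 - 4514)) = 1/(26584 - 4609) = 1/21975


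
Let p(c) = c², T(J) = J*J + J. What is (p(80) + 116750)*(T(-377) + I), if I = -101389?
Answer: 4970703450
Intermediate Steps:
T(J) = J + J² (T(J) = J² + J = J + J²)
(p(80) + 116750)*(T(-377) + I) = (80² + 116750)*(-377*(1 - 377) - 101389) = (6400 + 116750)*(-377*(-376) - 101389) = 123150*(141752 - 101389) = 123150*40363 = 4970703450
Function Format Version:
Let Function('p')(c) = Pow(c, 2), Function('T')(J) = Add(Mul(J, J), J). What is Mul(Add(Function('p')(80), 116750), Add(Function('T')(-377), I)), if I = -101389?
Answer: 4970703450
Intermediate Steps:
Function('T')(J) = Add(J, Pow(J, 2)) (Function('T')(J) = Add(Pow(J, 2), J) = Add(J, Pow(J, 2)))
Mul(Add(Function('p')(80), 116750), Add(Function('T')(-377), I)) = Mul(Add(Pow(80, 2), 116750), Add(Mul(-377, Add(1, -377)), -101389)) = Mul(Add(6400, 116750), Add(Mul(-377, -376), -101389)) = Mul(123150, Add(141752, -101389)) = Mul(123150, 40363) = 4970703450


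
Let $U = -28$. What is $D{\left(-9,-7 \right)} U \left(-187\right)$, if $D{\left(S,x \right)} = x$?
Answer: $-36652$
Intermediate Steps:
$D{\left(-9,-7 \right)} U \left(-187\right) = \left(-7\right) \left(-28\right) \left(-187\right) = 196 \left(-187\right) = -36652$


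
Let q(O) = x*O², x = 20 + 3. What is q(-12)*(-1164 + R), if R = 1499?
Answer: 1109520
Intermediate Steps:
x = 23
q(O) = 23*O²
q(-12)*(-1164 + R) = (23*(-12)²)*(-1164 + 1499) = (23*144)*335 = 3312*335 = 1109520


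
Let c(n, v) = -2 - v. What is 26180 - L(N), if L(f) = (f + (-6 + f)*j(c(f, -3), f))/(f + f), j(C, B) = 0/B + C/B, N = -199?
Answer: 1036734482/39601 ≈ 26180.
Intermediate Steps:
j(C, B) = C/B (j(C, B) = 0 + C/B = C/B)
L(f) = (f + (-6 + f)/f)/(2*f) (L(f) = (f + (-6 + f)*((-2 - 1*(-3))/f))/(f + f) = (f + (-6 + f)*((-2 + 3)/f))/((2*f)) = (f + (-6 + f)*(1/f))*(1/(2*f)) = (f + (-6 + f)/f)*(1/(2*f)) = (f + (-6 + f)/f)/(2*f))
26180 - L(N) = 26180 - (-6 - 199*(1 - 199))/(2*(-199)**2) = 26180 - (-6 - 199*(-198))/(2*39601) = 26180 - (-6 + 39402)/(2*39601) = 26180 - 39396/(2*39601) = 26180 - 1*19698/39601 = 26180 - 19698/39601 = 1036734482/39601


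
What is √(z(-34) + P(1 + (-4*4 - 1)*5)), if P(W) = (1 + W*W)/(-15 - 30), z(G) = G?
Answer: I*√42935/15 ≈ 13.814*I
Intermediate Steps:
P(W) = -1/45 - W²/45 (P(W) = (1 + W²)/(-45) = (1 + W²)*(-1/45) = -1/45 - W²/45)
√(z(-34) + P(1 + (-4*4 - 1)*5)) = √(-34 + (-1/45 - (1 + (-4*4 - 1)*5)²/45)) = √(-34 + (-1/45 - (1 + (-16 - 1)*5)²/45)) = √(-34 + (-1/45 - (1 - 17*5)²/45)) = √(-34 + (-1/45 - (1 - 85)²/45)) = √(-34 + (-1/45 - 1/45*(-84)²)) = √(-34 + (-1/45 - 1/45*7056)) = √(-34 + (-1/45 - 784/5)) = √(-34 - 7057/45) = √(-8587/45) = I*√42935/15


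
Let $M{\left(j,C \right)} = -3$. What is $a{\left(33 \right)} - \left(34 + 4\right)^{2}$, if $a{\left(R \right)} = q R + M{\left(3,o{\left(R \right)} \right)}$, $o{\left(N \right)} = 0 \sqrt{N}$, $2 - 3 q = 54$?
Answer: $-2019$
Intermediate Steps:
$q = - \frac{52}{3}$ ($q = \frac{2}{3} - 18 = - \frac{52}{3} \approx -17.333$)
$o{\left(N \right)} = 0$
$a{\left(R \right)} = -3 - \frac{52 R}{3}$ ($a{\left(R \right)} = - \frac{52 R}{3} - 3 = -3 - \frac{52 R}{3}$)
$a{\left(33 \right)} - \left(34 + 4\right)^{2} = \left(-3 - 572\right) - \left(34 + 4\right)^{2} = \left(-3 - 572\right) - 38^{2} = -575 - 1444 = -2019$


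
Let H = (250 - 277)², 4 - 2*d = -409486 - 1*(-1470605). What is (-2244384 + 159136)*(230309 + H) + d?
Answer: -963544115963/2 ≈ -4.8177e+11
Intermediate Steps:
d = -1061115/2 (d = 2 - (-409486 - 1*(-1470605))/2 = 2 - (-409486 + 1470605)/2 = 2 - ½*1061119 = 2 - 1061119/2 = -1061115/2 ≈ -5.3056e+5)
H = 729 (H = (-27)² = 729)
(-2244384 + 159136)*(230309 + H) + d = (-2244384 + 159136)*(230309 + 729) - 1061115/2 = -2085248*231038 - 1061115/2 = -481771527424 - 1061115/2 = -963544115963/2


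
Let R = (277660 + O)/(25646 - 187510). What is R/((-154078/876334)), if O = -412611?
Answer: -1442221337/304142456 ≈ -4.7419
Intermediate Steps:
R = 134951/161864 (R = (277660 - 412611)/(25646 - 187510) = -134951/(-161864) = -134951*(-1/161864) = 134951/161864 ≈ 0.83373)
R/((-154078/876334)) = 134951/(161864*((-154078/876334))) = 134951/(161864*((-154078*1/876334))) = 134951/(161864*(-1879/10687)) = (134951/161864)*(-10687/1879) = -1442221337/304142456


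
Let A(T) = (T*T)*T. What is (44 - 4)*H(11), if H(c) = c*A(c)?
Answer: 585640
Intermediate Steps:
A(T) = T**3 (A(T) = T**2*T = T**3)
H(c) = c**4 (H(c) = c*c**3 = c**4)
(44 - 4)*H(11) = (44 - 4)*11**4 = 40*14641 = 585640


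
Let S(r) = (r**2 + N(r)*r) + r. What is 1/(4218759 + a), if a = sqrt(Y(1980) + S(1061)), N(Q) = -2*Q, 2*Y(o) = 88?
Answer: 1406253/5932642874899 - 2*I*sqrt(281154)/17797928624697 ≈ 2.3704e-7 - 5.9584e-11*I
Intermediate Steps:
Y(o) = 44 (Y(o) = (1/2)*88 = 44)
S(r) = r - r**2 (S(r) = (r**2 + (-2*r)*r) + r = (r**2 - 2*r**2) + r = -r**2 + r = r - r**2)
a = 2*I*sqrt(281154) (a = sqrt(44 + 1061*(1 - 1*1061)) = sqrt(44 + 1061*(1 - 1061)) = sqrt(44 + 1061*(-1060)) = sqrt(44 - 1124660) = sqrt(-1124616) = 2*I*sqrt(281154) ≈ 1060.5*I)
1/(4218759 + a) = 1/(4218759 + 2*I*sqrt(281154))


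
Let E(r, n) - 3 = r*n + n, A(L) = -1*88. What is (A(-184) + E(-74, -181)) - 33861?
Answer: -20733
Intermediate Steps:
A(L) = -88
E(r, n) = 3 + n + n*r (E(r, n) = 3 + (r*n + n) = 3 + (n*r + n) = 3 + (n + n*r) = 3 + n + n*r)
(A(-184) + E(-74, -181)) - 33861 = (-88 + (3 - 181 - 181*(-74))) - 33861 = (-88 + (3 - 181 + 13394)) - 33861 = (-88 + 13216) - 33861 = 13128 - 33861 = -20733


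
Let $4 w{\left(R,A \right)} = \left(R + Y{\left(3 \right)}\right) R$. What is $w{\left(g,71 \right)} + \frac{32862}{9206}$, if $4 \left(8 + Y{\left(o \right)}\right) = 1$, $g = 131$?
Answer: $\frac{297538445}{73648} \approx 4040.0$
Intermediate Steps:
$Y{\left(o \right)} = - \frac{31}{4}$ ($Y{\left(o \right)} = -8 + \frac{1}{4} \cdot 1 = -8 + \frac{1}{4} = - \frac{31}{4}$)
$w{\left(R,A \right)} = \frac{R \left(- \frac{31}{4} + R\right)}{4}$ ($w{\left(R,A \right)} = \frac{\left(R - \frac{31}{4}\right) R}{4} = \frac{\left(- \frac{31}{4} + R\right) R}{4} = \frac{R \left(- \frac{31}{4} + R\right)}{4}$)
$w{\left(g,71 \right)} + \frac{32862}{9206} = \frac{1}{16} \cdot 131 \left(-31 + 4 \cdot 131\right) + \frac{32862}{9206} = \frac{1}{16} \cdot 131 \left(-31 + 524\right) + 32862 \cdot \frac{1}{9206} = \frac{1}{16} \cdot 131 \cdot 493 + \frac{16431}{4603} = \frac{64583}{16} + \frac{16431}{4603} = \frac{297538445}{73648}$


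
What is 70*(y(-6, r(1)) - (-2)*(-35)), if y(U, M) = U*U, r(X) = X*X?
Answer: -2380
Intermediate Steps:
r(X) = X²
y(U, M) = U²
70*(y(-6, r(1)) - (-2)*(-35)) = 70*((-6)² - (-2)*(-35)) = 70*(36 - 2*35) = 70*(36 - 70) = 70*(-34) = -2380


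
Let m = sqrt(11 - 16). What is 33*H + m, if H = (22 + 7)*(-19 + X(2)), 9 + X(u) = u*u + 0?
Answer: -22968 + I*sqrt(5) ≈ -22968.0 + 2.2361*I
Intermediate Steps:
X(u) = -9 + u**2 (X(u) = -9 + (u*u + 0) = -9 + (u**2 + 0) = -9 + u**2)
m = I*sqrt(5) (m = sqrt(-5) = I*sqrt(5) ≈ 2.2361*I)
H = -696 (H = (22 + 7)*(-19 + (-9 + 2**2)) = 29*(-19 + (-9 + 4)) = 29*(-19 - 5) = 29*(-24) = -696)
33*H + m = 33*(-696) + I*sqrt(5) = -22968 + I*sqrt(5)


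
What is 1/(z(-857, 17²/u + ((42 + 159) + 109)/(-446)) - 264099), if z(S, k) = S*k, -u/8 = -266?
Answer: -474544/125099154055 ≈ -3.7933e-6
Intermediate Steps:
u = 2128 (u = -8*(-266) = 2128)
1/(z(-857, 17²/u + ((42 + 159) + 109)/(-446)) - 264099) = 1/(-857*(17²/2128 + ((42 + 159) + 109)/(-446)) - 264099) = 1/(-857*(289*(1/2128) + (201 + 109)*(-1/446)) - 264099) = 1/(-857*(289/2128 + 310*(-1/446)) - 264099) = 1/(-857*(289/2128 - 155/223) - 264099) = 1/(-857*(-265393/474544) - 264099) = 1/(227441801/474544 - 264099) = 1/(-125099154055/474544) = -474544/125099154055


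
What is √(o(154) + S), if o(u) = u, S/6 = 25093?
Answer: 2*√37678 ≈ 388.22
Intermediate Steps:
S = 150558 (S = 6*25093 = 150558)
√(o(154) + S) = √(154 + 150558) = √150712 = 2*√37678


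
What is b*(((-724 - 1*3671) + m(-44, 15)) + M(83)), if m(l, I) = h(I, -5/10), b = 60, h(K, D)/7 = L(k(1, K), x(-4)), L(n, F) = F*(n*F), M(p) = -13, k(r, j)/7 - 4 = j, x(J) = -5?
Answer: 1132020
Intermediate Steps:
k(r, j) = 28 + 7*j
L(n, F) = n*F**2 (L(n, F) = F*(F*n) = n*F**2)
h(K, D) = 4900 + 1225*K (h(K, D) = 7*((28 + 7*K)*(-5)**2) = 7*((28 + 7*K)*25) = 7*(700 + 175*K) = 4900 + 1225*K)
m(l, I) = 4900 + 1225*I
b*(((-724 - 1*3671) + m(-44, 15)) + M(83)) = 60*(((-724 - 1*3671) + (4900 + 1225*15)) - 13) = 60*(((-724 - 3671) + (4900 + 18375)) - 13) = 60*((-4395 + 23275) - 13) = 60*(18880 - 13) = 60*18867 = 1132020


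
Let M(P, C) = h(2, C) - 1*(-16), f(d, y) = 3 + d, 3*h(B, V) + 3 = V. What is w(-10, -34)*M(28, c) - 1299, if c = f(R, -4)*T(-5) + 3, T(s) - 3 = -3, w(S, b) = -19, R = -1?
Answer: -1603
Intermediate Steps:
h(B, V) = -1 + V/3
T(s) = 0 (T(s) = 3 - 3 = 0)
c = 3 (c = (3 - 1)*0 + 3 = 2*0 + 3 = 0 + 3 = 3)
M(P, C) = 15 + C/3 (M(P, C) = (-1 + C/3) - 1*(-16) = (-1 + C/3) + 16 = 15 + C/3)
w(-10, -34)*M(28, c) - 1299 = -19*(15 + (⅓)*3) - 1299 = -19*(15 + 1) - 1299 = -19*16 - 1299 = -304 - 1299 = -1603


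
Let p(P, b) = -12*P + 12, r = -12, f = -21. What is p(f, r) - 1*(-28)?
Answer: 292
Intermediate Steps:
p(P, b) = 12 - 12*P
p(f, r) - 1*(-28) = (12 - 12*(-21)) - 1*(-28) = (12 + 252) + 28 = 264 + 28 = 292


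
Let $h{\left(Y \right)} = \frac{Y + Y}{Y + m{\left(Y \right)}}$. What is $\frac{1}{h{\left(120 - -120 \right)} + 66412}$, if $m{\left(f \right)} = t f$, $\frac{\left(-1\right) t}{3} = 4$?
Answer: $\frac{11}{730530} \approx 1.5058 \cdot 10^{-5}$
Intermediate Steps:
$t = -12$ ($t = \left(-3\right) 4 = -12$)
$m{\left(f \right)} = - 12 f$
$h{\left(Y \right)} = - \frac{2}{11}$ ($h{\left(Y \right)} = \frac{Y + Y}{Y - 12 Y} = \frac{2 Y}{\left(-11\right) Y} = 2 Y \left(- \frac{1}{11 Y}\right) = - \frac{2}{11}$)
$\frac{1}{h{\left(120 - -120 \right)} + 66412} = \frac{1}{- \frac{2}{11} + 66412} = \frac{1}{\frac{730530}{11}} = \frac{11}{730530}$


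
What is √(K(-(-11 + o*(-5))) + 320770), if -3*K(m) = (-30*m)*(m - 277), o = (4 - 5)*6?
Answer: 3*√41890 ≈ 614.01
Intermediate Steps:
o = -6 (o = -1*6 = -6)
K(m) = 10*m*(-277 + m) (K(m) = -(-30*m)*(m - 277)/3 = -(-30*m)*(-277 + m)/3 = -(-10)*m*(-277 + m) = 10*m*(-277 + m))
√(K(-(-11 + o*(-5))) + 320770) = √(10*(-(-11 - 6*(-5)))*(-277 - (-11 - 6*(-5))) + 320770) = √(10*(-(-11 + 30))*(-277 - (-11 + 30)) + 320770) = √(10*(-1*19)*(-277 - 1*19) + 320770) = √(10*(-19)*(-277 - 19) + 320770) = √(10*(-19)*(-296) + 320770) = √(56240 + 320770) = √377010 = 3*√41890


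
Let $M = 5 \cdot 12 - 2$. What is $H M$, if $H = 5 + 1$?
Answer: $348$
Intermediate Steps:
$H = 6$
$M = 58$ ($M = 60 - 2 = 58$)
$H M = 6 \cdot 58 = 348$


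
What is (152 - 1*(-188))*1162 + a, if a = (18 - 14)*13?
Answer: 395132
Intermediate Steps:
a = 52 (a = 4*13 = 52)
(152 - 1*(-188))*1162 + a = (152 - 1*(-188))*1162 + 52 = (152 + 188)*1162 + 52 = 340*1162 + 52 = 395080 + 52 = 395132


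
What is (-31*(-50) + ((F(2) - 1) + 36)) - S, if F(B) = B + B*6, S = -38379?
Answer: 39978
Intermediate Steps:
F(B) = 7*B (F(B) = B + 6*B = 7*B)
(-31*(-50) + ((F(2) - 1) + 36)) - S = (-31*(-50) + ((7*2 - 1) + 36)) - 1*(-38379) = (1550 + ((14 - 1) + 36)) + 38379 = (1550 + (13 + 36)) + 38379 = (1550 + 49) + 38379 = 1599 + 38379 = 39978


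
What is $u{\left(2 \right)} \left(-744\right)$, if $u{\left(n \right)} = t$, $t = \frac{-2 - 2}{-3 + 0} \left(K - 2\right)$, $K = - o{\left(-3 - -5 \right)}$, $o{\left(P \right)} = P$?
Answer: $3968$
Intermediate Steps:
$K = -2$ ($K = - (-3 - -5) = - (-3 + 5) = \left(-1\right) 2 = -2$)
$t = - \frac{16}{3}$ ($t = \frac{-2 - 2}{-3 + 0} \left(-2 - 2\right) = - \frac{4}{-3} \left(-4\right) = \left(-4\right) \left(- \frac{1}{3}\right) \left(-4\right) = \frac{4}{3} \left(-4\right) = - \frac{16}{3} \approx -5.3333$)
$u{\left(n \right)} = - \frac{16}{3}$
$u{\left(2 \right)} \left(-744\right) = \left(- \frac{16}{3}\right) \left(-744\right) = 3968$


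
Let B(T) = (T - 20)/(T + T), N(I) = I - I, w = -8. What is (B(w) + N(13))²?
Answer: 49/16 ≈ 3.0625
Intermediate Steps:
N(I) = 0
B(T) = (-20 + T)/(2*T) (B(T) = (-20 + T)/((2*T)) = (-20 + T)*(1/(2*T)) = (-20 + T)/(2*T))
(B(w) + N(13))² = ((½)*(-20 - 8)/(-8) + 0)² = ((½)*(-⅛)*(-28) + 0)² = (7/4 + 0)² = (7/4)² = 49/16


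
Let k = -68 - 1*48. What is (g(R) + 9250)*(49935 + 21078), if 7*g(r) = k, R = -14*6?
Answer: 4589854242/7 ≈ 6.5569e+8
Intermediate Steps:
k = -116 (k = -68 - 48 = -116)
R = -84
g(r) = -116/7 (g(r) = (⅐)*(-116) = -116/7)
(g(R) + 9250)*(49935 + 21078) = (-116/7 + 9250)*(49935 + 21078) = (64634/7)*71013 = 4589854242/7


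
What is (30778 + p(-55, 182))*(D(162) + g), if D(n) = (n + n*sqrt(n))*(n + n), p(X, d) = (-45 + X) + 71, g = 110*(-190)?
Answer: 971299412 + 14525581608*sqrt(2) ≈ 2.1514e+10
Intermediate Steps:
g = -20900
p(X, d) = 26 + X
D(n) = 2*n*(n + n**(3/2)) (D(n) = (n + n**(3/2))*(2*n) = 2*n*(n + n**(3/2)))
(30778 + p(-55, 182))*(D(162) + g) = (30778 + (26 - 55))*((2*162**2 + 2*162**(5/2)) - 20900) = (30778 - 29)*((2*26244 + 2*(236196*sqrt(2))) - 20900) = 30749*((52488 + 472392*sqrt(2)) - 20900) = 30749*(31588 + 472392*sqrt(2)) = 971299412 + 14525581608*sqrt(2)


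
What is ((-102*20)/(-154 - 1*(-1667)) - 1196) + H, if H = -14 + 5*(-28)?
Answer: -120270/89 ≈ -1351.3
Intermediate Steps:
H = -154 (H = -14 - 140 = -154)
((-102*20)/(-154 - 1*(-1667)) - 1196) + H = ((-102*20)/(-154 - 1*(-1667)) - 1196) - 154 = (-2040/(-154 + 1667) - 1196) - 154 = (-2040/1513 - 1196) - 154 = (-2040*1/1513 - 1196) - 154 = (-120/89 - 1196) - 154 = -106564/89 - 154 = -120270/89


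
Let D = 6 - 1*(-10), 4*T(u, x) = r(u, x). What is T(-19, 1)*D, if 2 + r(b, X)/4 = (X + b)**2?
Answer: 5152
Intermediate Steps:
r(b, X) = -8 + 4*(X + b)**2
T(u, x) = -2 + (u + x)**2 (T(u, x) = (-8 + 4*(x + u)**2)/4 = (-8 + 4*(u + x)**2)/4 = -2 + (u + x)**2)
D = 16 (D = 6 + 10 = 16)
T(-19, 1)*D = (-2 + (-19 + 1)**2)*16 = (-2 + (-18)**2)*16 = (-2 + 324)*16 = 322*16 = 5152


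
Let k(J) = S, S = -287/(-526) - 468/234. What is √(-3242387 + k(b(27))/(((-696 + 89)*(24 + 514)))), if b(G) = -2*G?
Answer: 13*I*√141524482439850451907/85886858 ≈ 1800.7*I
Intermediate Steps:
S = -765/526 (S = -287*(-1/526) - 468*1/234 = 287/526 - 2 = -765/526 ≈ -1.4544)
k(J) = -765/526
√(-3242387 + k(b(27))/(((-696 + 89)*(24 + 514)))) = √(-3242387 - 765*1/((-696 + 89)*(24 + 514))/526) = √(-3242387 - 765/(526*((-607*538)))) = √(-3242387 - 765/526/(-326566)) = √(-3242387 - 765/526*(-1/326566)) = √(-3242387 + 765/171773716) = √(-556956863699327/171773716) = 13*I*√141524482439850451907/85886858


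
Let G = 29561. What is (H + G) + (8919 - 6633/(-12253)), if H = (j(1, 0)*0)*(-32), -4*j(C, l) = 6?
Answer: 471502073/12253 ≈ 38481.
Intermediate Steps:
j(C, l) = -3/2 (j(C, l) = -1/4*6 = -3/2)
H = 0 (H = -3/2*0*(-32) = 0*(-32) = 0)
(H + G) + (8919 - 6633/(-12253)) = (0 + 29561) + (8919 - 6633/(-12253)) = 29561 + (8919 - 6633*(-1/12253)) = 29561 + (8919 + 6633/12253) = 29561 + 109291140/12253 = 471502073/12253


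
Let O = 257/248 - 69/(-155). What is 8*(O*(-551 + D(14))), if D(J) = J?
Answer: -986469/155 ≈ -6364.3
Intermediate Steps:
O = 1837/1240 (O = 257*(1/248) - 69*(-1/155) = 257/248 + 69/155 = 1837/1240 ≈ 1.4815)
8*(O*(-551 + D(14))) = 8*(1837*(-551 + 14)/1240) = 8*((1837/1240)*(-537)) = 8*(-986469/1240) = -986469/155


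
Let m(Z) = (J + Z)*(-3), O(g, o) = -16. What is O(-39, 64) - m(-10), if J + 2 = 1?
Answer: -49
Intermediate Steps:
J = -1 (J = -2 + 1 = -1)
m(Z) = 3 - 3*Z (m(Z) = (-1 + Z)*(-3) = 3 - 3*Z)
O(-39, 64) - m(-10) = -16 - (3 - 3*(-10)) = -16 - (3 + 30) = -16 - 1*33 = -16 - 33 = -49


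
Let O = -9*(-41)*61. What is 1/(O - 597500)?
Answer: -1/574991 ≈ -1.7392e-6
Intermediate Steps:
O = 22509 (O = 369*61 = 22509)
1/(O - 597500) = 1/(22509 - 597500) = 1/(-574991) = -1/574991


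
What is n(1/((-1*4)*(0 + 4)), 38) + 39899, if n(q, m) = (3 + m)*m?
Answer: 41457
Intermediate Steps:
n(q, m) = m*(3 + m)
n(1/((-1*4)*(0 + 4)), 38) + 39899 = 38*(3 + 38) + 39899 = 38*41 + 39899 = 1558 + 39899 = 41457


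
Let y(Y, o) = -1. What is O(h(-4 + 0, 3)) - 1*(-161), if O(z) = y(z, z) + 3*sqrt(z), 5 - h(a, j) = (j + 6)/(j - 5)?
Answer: 160 + 3*sqrt(38)/2 ≈ 169.25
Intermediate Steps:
h(a, j) = 5 - (6 + j)/(-5 + j) (h(a, j) = 5 - (j + 6)/(j - 5) = 5 - (6 + j)/(-5 + j))
O(z) = -1 + 3*sqrt(z)
O(h(-4 + 0, 3)) - 1*(-161) = (-1 + 3*sqrt((-31 + 4*3)/(-5 + 3))) - 1*(-161) = (-1 + 3*sqrt((-31 + 12)/(-2))) + 161 = (-1 + 3*sqrt(-1/2*(-19))) + 161 = (-1 + 3*sqrt(19/2)) + 161 = (-1 + 3*(sqrt(38)/2)) + 161 = (-1 + 3*sqrt(38)/2) + 161 = 160 + 3*sqrt(38)/2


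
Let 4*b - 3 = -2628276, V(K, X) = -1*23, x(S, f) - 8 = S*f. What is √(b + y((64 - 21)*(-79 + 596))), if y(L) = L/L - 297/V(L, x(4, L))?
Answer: I*√1390326977/46 ≈ 810.59*I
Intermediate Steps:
x(S, f) = 8 + S*f
V(K, X) = -23
b = -2628273/4 (b = ¾ + (¼)*(-2628276) = ¾ - 657069 = -2628273/4 ≈ -6.5707e+5)
y(L) = 320/23 (y(L) = L/L - 297/(-23) = 1 - 297*(-1/23) = 1 + 297/23 = 320/23)
√(b + y((64 - 21)*(-79 + 596))) = √(-2628273/4 + 320/23) = √(-60448999/92) = I*√1390326977/46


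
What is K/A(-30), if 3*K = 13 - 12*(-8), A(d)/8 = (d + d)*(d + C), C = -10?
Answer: 109/57600 ≈ 0.0018924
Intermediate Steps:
A(d) = 16*d*(-10 + d) (A(d) = 8*((d + d)*(d - 10)) = 8*((2*d)*(-10 + d)) = 8*(2*d*(-10 + d)) = 16*d*(-10 + d))
K = 109/3 (K = (13 - 12*(-8))/3 = (13 + 96)/3 = (⅓)*109 = 109/3 ≈ 36.333)
K/A(-30) = 109/(3*((16*(-30)*(-10 - 30)))) = 109/(3*((16*(-30)*(-40)))) = (109/3)/19200 = (109/3)*(1/19200) = 109/57600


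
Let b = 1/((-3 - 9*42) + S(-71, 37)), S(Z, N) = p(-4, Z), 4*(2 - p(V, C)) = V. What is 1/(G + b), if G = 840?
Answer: 378/317519 ≈ 0.0011905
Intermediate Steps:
p(V, C) = 2 - V/4
S(Z, N) = 3 (S(Z, N) = 2 - ¼*(-4) = 2 + 1 = 3)
b = -1/378 (b = 1/((-3 - 9*42) + 3) = 1/((-3 - 378) + 3) = 1/(-381 + 3) = 1/(-378) = -1/378 ≈ -0.0026455)
1/(G + b) = 1/(840 - 1/378) = 1/(317519/378) = 378/317519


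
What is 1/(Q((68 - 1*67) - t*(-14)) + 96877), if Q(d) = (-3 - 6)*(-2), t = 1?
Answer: 1/96895 ≈ 1.0320e-5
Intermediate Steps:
Q(d) = 18 (Q(d) = -9*(-2) = 18)
1/(Q((68 - 1*67) - t*(-14)) + 96877) = 1/(18 + 96877) = 1/96895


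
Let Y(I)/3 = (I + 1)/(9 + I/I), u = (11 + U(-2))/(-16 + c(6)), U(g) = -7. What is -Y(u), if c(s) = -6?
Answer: -27/110 ≈ -0.24545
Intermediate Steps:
u = -2/11 (u = (11 - 7)/(-16 - 6) = 4/(-22) = 4*(-1/22) = -2/11 ≈ -0.18182)
Y(I) = 3/10 + 3*I/10 (Y(I) = 3*((I + 1)/(9 + I/I)) = 3*((1 + I)/(9 + 1)) = 3*((1 + I)/10) = 3*((1 + I)*(⅒)) = 3*(⅒ + I/10) = 3/10 + 3*I/10)
-Y(u) = -(3/10 + (3/10)*(-2/11)) = -(3/10 - 3/55) = -1*27/110 = -27/110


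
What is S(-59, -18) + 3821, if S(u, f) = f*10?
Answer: 3641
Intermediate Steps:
S(u, f) = 10*f
S(-59, -18) + 3821 = 10*(-18) + 3821 = -180 + 3821 = 3641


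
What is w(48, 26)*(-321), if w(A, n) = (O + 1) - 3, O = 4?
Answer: -642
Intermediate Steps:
w(A, n) = 2 (w(A, n) = (4 + 1) - 3 = 5 - 3 = 2)
w(48, 26)*(-321) = 2*(-321) = -642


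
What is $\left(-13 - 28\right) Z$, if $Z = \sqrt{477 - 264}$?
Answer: $- 41 \sqrt{213} \approx -598.38$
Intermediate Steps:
$Z = \sqrt{213} \approx 14.595$
$\left(-13 - 28\right) Z = \left(-13 - 28\right) \sqrt{213} = - 41 \sqrt{213}$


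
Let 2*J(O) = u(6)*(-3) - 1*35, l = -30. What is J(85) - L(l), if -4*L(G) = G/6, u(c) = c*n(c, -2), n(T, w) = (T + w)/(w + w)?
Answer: -39/4 ≈ -9.7500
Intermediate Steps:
n(T, w) = (T + w)/(2*w) (n(T, w) = (T + w)/((2*w)) = (T + w)*(1/(2*w)) = (T + w)/(2*w))
u(c) = c*(½ - c/4) (u(c) = c*((½)*(c - 2)/(-2)) = c*((½)*(-½)*(-2 + c)) = c*(½ - c/4))
L(G) = -G/24 (L(G) = -G/(4*6) = -G/24)
J(O) = -17/2 (J(O) = (((¼)*6*(2 - 1*6))*(-3) - 1*35)/2 = (((¼)*6*(2 - 6))*(-3) - 35)/2 = (((¼)*6*(-4))*(-3) - 35)/2 = (-6*(-3) - 35)/2 = (18 - 35)/2 = (½)*(-17) = -17/2)
J(85) - L(l) = -17/2 - (-1)*(-30)/24 = -17/2 - 1*5/4 = -17/2 - 5/4 = -39/4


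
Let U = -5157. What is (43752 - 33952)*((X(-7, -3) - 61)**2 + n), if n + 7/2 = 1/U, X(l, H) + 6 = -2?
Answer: 240437379700/5157 ≈ 4.6623e+7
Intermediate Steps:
X(l, H) = -8 (X(l, H) = -6 - 2 = -8)
n = -36101/10314 (n = -7/2 + 1/(-5157) = -7/2 - 1/5157 = -36101/10314 ≈ -3.5002)
(43752 - 33952)*((X(-7, -3) - 61)**2 + n) = (43752 - 33952)*((-8 - 61)**2 - 36101/10314) = 9800*((-69)**2 - 36101/10314) = 9800*(4761 - 36101/10314) = 9800*(49068853/10314) = 240437379700/5157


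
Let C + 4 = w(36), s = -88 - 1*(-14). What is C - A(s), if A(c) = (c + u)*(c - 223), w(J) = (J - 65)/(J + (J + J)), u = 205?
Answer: 4201495/108 ≈ 38903.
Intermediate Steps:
w(J) = (-65 + J)/(3*J) (w(J) = (-65 + J)/(J + 2*J) = (-65 + J)/((3*J)) = (-65 + J)*(1/(3*J)) = (-65 + J)/(3*J))
s = -74 (s = -88 + 14 = -74)
A(c) = (-223 + c)*(205 + c) (A(c) = (c + 205)*(c - 223) = (205 + c)*(-223 + c) = (-223 + c)*(205 + c))
C = -461/108 (C = -4 + (⅓)*(-65 + 36)/36 = -4 + (⅓)*(1/36)*(-29) = -4 - 29/108 = -461/108 ≈ -4.2685)
C - A(s) = -461/108 - (-45715 + (-74)² - 18*(-74)) = -461/108 - (-45715 + 5476 + 1332) = -461/108 - 1*(-38907) = -461/108 + 38907 = 4201495/108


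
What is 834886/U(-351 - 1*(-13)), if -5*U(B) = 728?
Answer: -160555/28 ≈ -5734.1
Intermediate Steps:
U(B) = -728/5 (U(B) = -⅕*728 = -728/5)
834886/U(-351 - 1*(-13)) = 834886/(-728/5) = 834886*(-5/728) = -160555/28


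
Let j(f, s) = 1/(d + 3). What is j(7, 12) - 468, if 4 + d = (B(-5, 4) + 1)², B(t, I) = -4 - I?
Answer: -22463/48 ≈ -467.98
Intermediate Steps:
d = 45 (d = -4 + ((-4 - 1*4) + 1)² = -4 + ((-4 - 4) + 1)² = -4 + (-8 + 1)² = -4 + (-7)² = -4 + 49 = 45)
j(f, s) = 1/48 (j(f, s) = 1/(45 + 3) = 1/48)
j(7, 12) - 468 = 1/48 - 468 = -22463/48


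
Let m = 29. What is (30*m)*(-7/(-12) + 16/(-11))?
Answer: -16675/22 ≈ -757.95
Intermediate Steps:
(30*m)*(-7/(-12) + 16/(-11)) = (30*29)*(-7/(-12) + 16/(-11)) = 870*(-7*(-1/12) + 16*(-1/11)) = 870*(7/12 - 16/11) = 870*(-115/132) = -16675/22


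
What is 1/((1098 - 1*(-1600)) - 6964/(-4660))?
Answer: 1165/3144911 ≈ 0.00037044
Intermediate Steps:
1/((1098 - 1*(-1600)) - 6964/(-4660)) = 1/((1098 + 1600) - 6964*(-1/4660)) = 1/(2698 + 1741/1165) = 1/(3144911/1165) = 1165/3144911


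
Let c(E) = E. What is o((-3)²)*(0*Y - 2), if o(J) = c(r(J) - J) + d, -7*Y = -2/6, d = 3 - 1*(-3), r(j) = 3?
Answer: 0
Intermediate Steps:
d = 6 (d = 3 + 3 = 6)
Y = 1/21 (Y = -(-2)/(7*6) = -⅐*(-⅓) = 1/21 ≈ 0.047619)
o(J) = 9 - J (o(J) = (3 - J) + 6 = 9 - J)
o((-3)²)*(0*Y - 2) = (9 - 1*(-3)²)*(0*(1/21) - 2) = (9 - 1*9)*(0 - 2) = (9 - 9)*(-2) = 0*(-2) = 0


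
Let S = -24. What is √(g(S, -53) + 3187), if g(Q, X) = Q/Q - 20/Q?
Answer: 19*√318/6 ≈ 56.470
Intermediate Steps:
g(Q, X) = 1 - 20/Q
√(g(S, -53) + 3187) = √((-20 - 24)/(-24) + 3187) = √(-1/24*(-44) + 3187) = √(11/6 + 3187) = √(19133/6) = 19*√318/6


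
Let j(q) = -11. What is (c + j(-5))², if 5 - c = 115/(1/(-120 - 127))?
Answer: 806503201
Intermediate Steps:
c = 28410 (c = 5 - 115/(1/(-120 - 127)) = 5 - 115/(1/(-247)) = 5 - 115/(-1/247) = 5 - 115*(-247) = 5 - 1*(-28405) = 5 + 28405 = 28410)
(c + j(-5))² = (28410 - 11)² = 28399² = 806503201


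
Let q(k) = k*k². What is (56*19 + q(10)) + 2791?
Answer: 4855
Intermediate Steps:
q(k) = k³
(56*19 + q(10)) + 2791 = (56*19 + 10³) + 2791 = (1064 + 1000) + 2791 = 2064 + 2791 = 4855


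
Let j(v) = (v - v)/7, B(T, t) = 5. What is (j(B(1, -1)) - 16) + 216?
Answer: 200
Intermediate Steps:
j(v) = 0 (j(v) = 0*(⅐) = 0)
(j(B(1, -1)) - 16) + 216 = (0 - 16) + 216 = -16 + 216 = 200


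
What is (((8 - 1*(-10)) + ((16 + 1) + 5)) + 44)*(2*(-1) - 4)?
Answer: -504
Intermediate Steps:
(((8 - 1*(-10)) + ((16 + 1) + 5)) + 44)*(2*(-1) - 4) = (((8 + 10) + (17 + 5)) + 44)*(-2 - 4) = ((18 + 22) + 44)*(-6) = (40 + 44)*(-6) = 84*(-6) = -504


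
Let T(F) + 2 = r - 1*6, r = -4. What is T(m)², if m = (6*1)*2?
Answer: 144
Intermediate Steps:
m = 12 (m = 6*2 = 12)
T(F) = -12 (T(F) = -2 + (-4 - 1*6) = -2 + (-4 - 6) = -2 - 10 = -12)
T(m)² = (-12)² = 144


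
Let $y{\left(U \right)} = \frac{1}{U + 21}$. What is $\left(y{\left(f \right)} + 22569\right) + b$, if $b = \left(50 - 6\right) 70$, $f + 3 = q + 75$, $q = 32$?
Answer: $\frac{3206126}{125} \approx 25649.0$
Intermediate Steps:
$f = 104$ ($f = -3 + \left(32 + 75\right) = -3 + 107 = 104$)
$y{\left(U \right)} = \frac{1}{21 + U}$
$b = 3080$ ($b = 44 \cdot 70 = 3080$)
$\left(y{\left(f \right)} + 22569\right) + b = \left(\frac{1}{21 + 104} + 22569\right) + 3080 = \left(\frac{1}{125} + 22569\right) + 3080 = \frac{2821126}{125} + 3080 = \frac{3206126}{125}$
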